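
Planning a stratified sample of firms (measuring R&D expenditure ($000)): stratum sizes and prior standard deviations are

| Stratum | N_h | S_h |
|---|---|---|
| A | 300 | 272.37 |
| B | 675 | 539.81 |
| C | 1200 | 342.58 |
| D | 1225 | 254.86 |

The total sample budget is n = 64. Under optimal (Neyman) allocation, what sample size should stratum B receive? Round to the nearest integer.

20

Neyman allocation: n_h = n · N_h S_h / Σ N_i S_i, with n = 64.
  stratum A: N_h·S_h = 300·272.37 = 81711.00
  stratum B: N_h·S_h = 675·539.81 = 364371.75
  stratum C: N_h·S_h = 1200·342.58 = 411096.00
  stratum D: N_h·S_h = 1225·254.86 = 312203.50
Σ N_h S_h = 1169382.25
n for stratum B = 64·364371.75/1169382.25 = 19.942 → 20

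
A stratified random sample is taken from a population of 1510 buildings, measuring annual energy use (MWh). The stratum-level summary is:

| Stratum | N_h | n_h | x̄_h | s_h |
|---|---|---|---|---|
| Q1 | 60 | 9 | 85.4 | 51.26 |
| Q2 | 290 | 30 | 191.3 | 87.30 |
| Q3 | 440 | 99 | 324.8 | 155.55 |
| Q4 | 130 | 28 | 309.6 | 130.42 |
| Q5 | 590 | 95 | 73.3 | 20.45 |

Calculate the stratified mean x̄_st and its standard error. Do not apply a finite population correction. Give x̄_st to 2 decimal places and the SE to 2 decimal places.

x̄_st = Σ W_h x̄_h = (60·85.4 + 290·191.3 + 440·324.8 + 130·309.6 + 590·73.3)/1510 = 190.07152
V̂(x̄_st) = Σ W_h² s_h²/n_h, with W_h = N_h/N and N = 1510:
  stratum Q1: (60/1510)²·51.26²/9 = 0.46096
  stratum Q2: (290/1510)²·87.30²/30 = 9.37021
  stratum Q3: (440/1510)²·155.55²/99 = 20.7518
  stratum Q4: (130/1510)²·130.42²/28 = 4.5026
  stratum Q5: (590/1510)²·20.45²/95 = 0.672068
V̂(x̄_st) = 35.7577
SE(x̄_st) = √35.7577 = 5.97977

x̄_st ≈ 190.07, SE ≈ 5.98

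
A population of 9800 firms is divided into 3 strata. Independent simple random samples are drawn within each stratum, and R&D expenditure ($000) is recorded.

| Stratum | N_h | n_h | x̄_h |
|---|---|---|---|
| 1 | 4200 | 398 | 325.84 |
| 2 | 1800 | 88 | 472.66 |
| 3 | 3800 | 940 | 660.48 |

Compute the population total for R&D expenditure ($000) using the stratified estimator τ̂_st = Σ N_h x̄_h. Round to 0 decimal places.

τ̂_st = Σ N_h x̄_h = 4200·325.84 + 1800·472.66 + 3800·660.48 = 4729140

τ̂_st ≈ 4729140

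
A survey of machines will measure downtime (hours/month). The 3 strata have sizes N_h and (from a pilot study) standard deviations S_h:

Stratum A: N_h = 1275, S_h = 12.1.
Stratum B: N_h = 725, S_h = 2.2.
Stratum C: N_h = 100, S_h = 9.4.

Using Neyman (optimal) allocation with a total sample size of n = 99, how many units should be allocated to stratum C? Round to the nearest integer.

5

Neyman allocation: n_h = n · N_h S_h / Σ N_i S_i, with n = 99.
  stratum A: N_h·S_h = 1275·12.1 = 15427.50
  stratum B: N_h·S_h = 725·2.2 = 1595.00
  stratum C: N_h·S_h = 100·9.4 = 940.00
Σ N_h S_h = 17962.50
n for stratum C = 99·940.00/17962.50 = 5.181 → 5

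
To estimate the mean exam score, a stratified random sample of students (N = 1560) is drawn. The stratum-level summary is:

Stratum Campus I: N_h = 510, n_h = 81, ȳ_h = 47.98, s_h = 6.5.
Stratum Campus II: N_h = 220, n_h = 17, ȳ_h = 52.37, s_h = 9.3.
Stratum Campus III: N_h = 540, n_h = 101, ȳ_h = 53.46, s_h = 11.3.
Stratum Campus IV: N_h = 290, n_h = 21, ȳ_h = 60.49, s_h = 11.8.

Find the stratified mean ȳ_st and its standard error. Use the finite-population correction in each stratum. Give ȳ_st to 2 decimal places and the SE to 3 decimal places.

ȳ_st = Σ W_h ȳ_h = (510·47.98 + 220·52.37 + 540·53.46 + 290·60.49)/1560 = 52.82160
V̂(ȳ_st) = Σ W_h² (1 − n_h/N_h) s_h²/n_h, with W_h = N_h/N and N = 1560:
  stratum Campus I: (510/1560)²·(1 − 81/510)·6.5²/81 = 0.0468943
  stratum Campus II: (220/1560)²·(1 − 17/220)·9.3²/17 = 0.0933655
  stratum Campus III: (540/1560)²·(1 − 101/540)·11.3²/101 = 0.123153
  stratum Campus IV: (290/1560)²·(1 − 21/290)·11.8²/21 = 0.212543
V̂(ȳ_st) = 0.475955
SE(ȳ_st) = √0.475955 = 0.689895

ȳ_st ≈ 52.82, SE ≈ 0.690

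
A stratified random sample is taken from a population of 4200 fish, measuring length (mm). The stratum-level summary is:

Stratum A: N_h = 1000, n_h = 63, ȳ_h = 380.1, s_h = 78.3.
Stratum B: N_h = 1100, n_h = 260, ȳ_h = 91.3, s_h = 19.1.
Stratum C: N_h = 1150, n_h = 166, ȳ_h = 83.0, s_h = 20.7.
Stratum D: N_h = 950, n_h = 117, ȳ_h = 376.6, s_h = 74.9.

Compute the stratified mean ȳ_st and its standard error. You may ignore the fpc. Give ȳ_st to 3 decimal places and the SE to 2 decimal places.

ȳ_st ≈ 222.321, SE ≈ 2.87

ȳ_st = Σ W_h ȳ_h = (1000·380.1 + 1100·91.3 + 1150·83.0 + 950·376.6)/4200 = 222.32143
V̂(ȳ_st) = Σ W_h² s_h²/n_h, with W_h = N_h/N and N = 4200:
  stratum A: (1000/4200)²·78.3²/63 = 5.51676
  stratum B: (1100/4200)²·19.1²/260 = 0.0962454
  stratum C: (1150/4200)²·20.7²/166 = 0.193522
  stratum D: (950/4200)²·74.9²/117 = 2.45316
V̂(ȳ_st) = 8.25969
SE(ȳ_st) = √8.25969 = 2.87397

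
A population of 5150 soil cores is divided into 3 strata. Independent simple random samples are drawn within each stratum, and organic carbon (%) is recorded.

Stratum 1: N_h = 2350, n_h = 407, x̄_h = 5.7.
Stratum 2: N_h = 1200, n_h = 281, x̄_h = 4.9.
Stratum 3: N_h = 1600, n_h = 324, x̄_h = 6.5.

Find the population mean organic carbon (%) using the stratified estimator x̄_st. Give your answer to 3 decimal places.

x̄_st ≈ 5.762

N = Σ N_h = 5150. Stratum weights W_h = N_h/N.
x̄_st = (2350·5.7 + 1200·4.9 + 1600·6.5) / 5150 = 5.76214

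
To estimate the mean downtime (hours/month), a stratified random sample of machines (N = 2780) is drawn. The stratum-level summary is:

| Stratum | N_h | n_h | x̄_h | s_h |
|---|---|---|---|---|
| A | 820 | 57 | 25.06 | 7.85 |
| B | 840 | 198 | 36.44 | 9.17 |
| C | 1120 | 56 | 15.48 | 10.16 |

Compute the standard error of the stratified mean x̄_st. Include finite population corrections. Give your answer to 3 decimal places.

V̂(x̄_st) = Σ W_h² (1 − n_h/N_h) s_h²/n_h, with W_h = N_h/N and N = 2780:
  stratum A: (820/2780)²·(1 − 57/820)·7.85²/57 = 0.0875212
  stratum B: (840/2780)²·(1 − 198/840)·9.17²/198 = 0.0296345
  stratum C: (1120/2780)²·(1 − 56/1120)·10.16²/56 = 0.28423
V̂(x̄_st) = 0.401385
SE(x̄_st) = √0.401385 = 0.63355

SE(x̄_st) ≈ 0.634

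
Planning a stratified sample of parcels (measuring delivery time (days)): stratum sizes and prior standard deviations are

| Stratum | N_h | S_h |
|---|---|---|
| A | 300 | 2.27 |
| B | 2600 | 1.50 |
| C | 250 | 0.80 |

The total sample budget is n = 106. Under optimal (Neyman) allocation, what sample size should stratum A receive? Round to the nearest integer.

15

Neyman allocation: n_h = n · N_h S_h / Σ N_i S_i, with n = 106.
  stratum A: N_h·S_h = 300·2.27 = 681.00
  stratum B: N_h·S_h = 2600·1.50 = 3900.00
  stratum C: N_h·S_h = 250·0.80 = 200.00
Σ N_h S_h = 4781.00
n for stratum A = 106·681.00/4781.00 = 15.099 → 15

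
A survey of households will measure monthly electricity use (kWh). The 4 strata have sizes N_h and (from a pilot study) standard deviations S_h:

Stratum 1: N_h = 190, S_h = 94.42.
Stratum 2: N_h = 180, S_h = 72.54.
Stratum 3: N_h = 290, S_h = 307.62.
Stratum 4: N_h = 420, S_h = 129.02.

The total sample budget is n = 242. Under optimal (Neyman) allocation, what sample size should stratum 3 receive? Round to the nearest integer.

124

Neyman allocation: n_h = n · N_h S_h / Σ N_i S_i, with n = 242.
  stratum 1: N_h·S_h = 190·94.42 = 17939.80
  stratum 2: N_h·S_h = 180·72.54 = 13057.20
  stratum 3: N_h·S_h = 290·307.62 = 89209.80
  stratum 4: N_h·S_h = 420·129.02 = 54188.40
Σ N_h S_h = 174395.20
n for stratum 3 = 242·89209.80/174395.20 = 123.792 → 124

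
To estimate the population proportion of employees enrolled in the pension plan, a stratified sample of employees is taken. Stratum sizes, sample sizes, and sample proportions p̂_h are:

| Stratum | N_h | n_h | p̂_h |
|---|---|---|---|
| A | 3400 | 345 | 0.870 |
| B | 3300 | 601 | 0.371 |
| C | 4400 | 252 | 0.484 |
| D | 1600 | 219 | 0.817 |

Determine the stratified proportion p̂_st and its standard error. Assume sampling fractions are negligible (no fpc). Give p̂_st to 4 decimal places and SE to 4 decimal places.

p̂_st ≈ 0.5999, SE ≈ 0.0134

N = 12700; stratum weights W_h = N_h/N.
p̂_st = Σ W_h p̂_h = (3400·0.870 + 3300·0.371 + 4400·0.484 + 1600·0.817)/12700 = 0.59993
V̂(p̂_st) = Σ W_h² p̂_h(1−p̂_h)/(n_h−1):
  stratum A: (3400/12700)²·0.870·0.130/344 = 2.35643e-05
  stratum B: (3300/12700)²·0.371·0.629/600 = 2.62599e-05
  stratum C: (4400/12700)²·0.484·0.516/251 = 0.000119432
  stratum D: (1600/12700)²·0.817·0.183/218 = 1.08855e-05
V̂(p̂_st) = 0.000180141; SE = √V̂ = 0.0134217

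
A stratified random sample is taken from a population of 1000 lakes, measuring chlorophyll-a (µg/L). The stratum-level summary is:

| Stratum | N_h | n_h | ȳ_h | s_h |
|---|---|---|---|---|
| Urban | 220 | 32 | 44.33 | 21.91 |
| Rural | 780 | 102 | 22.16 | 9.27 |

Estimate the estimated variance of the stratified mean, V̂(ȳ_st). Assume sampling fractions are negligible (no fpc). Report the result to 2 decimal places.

V̂(ȳ_st) ≈ 1.24

V̂(ȳ_st) = Σ W_h² s_h²/n_h, with W_h = N_h/N and N = 1000:
  stratum Urban: (220/1000)²·21.91²/32 = 0.726073
  stratum Rural: (780/1000)²·9.27²/102 = 0.512564
V̂(ȳ_st) = 1.23864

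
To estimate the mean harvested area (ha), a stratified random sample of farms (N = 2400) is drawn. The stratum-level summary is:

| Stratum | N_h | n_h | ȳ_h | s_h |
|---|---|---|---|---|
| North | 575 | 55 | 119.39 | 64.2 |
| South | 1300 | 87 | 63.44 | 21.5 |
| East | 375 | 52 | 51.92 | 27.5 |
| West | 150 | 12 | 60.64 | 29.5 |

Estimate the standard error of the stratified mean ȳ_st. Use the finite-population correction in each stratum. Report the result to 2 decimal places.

SE(ȳ_st) ≈ 2.43

V̂(ȳ_st) = Σ W_h² (1 − n_h/N_h) s_h²/n_h, with W_h = N_h/N and N = 2400:
  stratum North: (575/2400)²·(1 − 55/575)·64.2²/55 = 3.89006
  stratum South: (1300/2400)²·(1 − 87/1300)·21.5²/87 = 1.45459
  stratum East: (375/2400)²·(1 − 52/375)·27.5²/52 = 0.305825
  stratum West: (150/2400)²·(1 − 12/150)·29.5²/12 = 0.260622
V̂(ȳ_st) = 5.91109
SE(ȳ_st) = √5.91109 = 2.43127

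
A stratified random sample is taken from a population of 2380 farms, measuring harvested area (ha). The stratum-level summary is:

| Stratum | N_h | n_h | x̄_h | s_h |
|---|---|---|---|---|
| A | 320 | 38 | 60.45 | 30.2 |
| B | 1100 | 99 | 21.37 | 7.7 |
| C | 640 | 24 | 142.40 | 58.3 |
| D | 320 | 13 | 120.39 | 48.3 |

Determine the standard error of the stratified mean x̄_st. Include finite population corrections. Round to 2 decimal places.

SE(x̄_st) ≈ 3.67

V̂(x̄_st) = Σ W_h² (1 − n_h/N_h) s_h²/n_h, with W_h = N_h/N and N = 2380:
  stratum A: (320/2380)²·(1 − 38/320)·30.2²/38 = 0.382363
  stratum B: (1100/2380)²·(1 − 99/1100)·7.7²/99 = 0.116418
  stratum C: (640/2380)²·(1 − 24/640)·58.3²/24 = 9.85672
  stratum D: (320/2380)²·(1 − 13/320)·48.3²/13 = 3.11233
V̂(x̄_st) = 13.4678
SE(x̄_st) = √13.4678 = 3.66985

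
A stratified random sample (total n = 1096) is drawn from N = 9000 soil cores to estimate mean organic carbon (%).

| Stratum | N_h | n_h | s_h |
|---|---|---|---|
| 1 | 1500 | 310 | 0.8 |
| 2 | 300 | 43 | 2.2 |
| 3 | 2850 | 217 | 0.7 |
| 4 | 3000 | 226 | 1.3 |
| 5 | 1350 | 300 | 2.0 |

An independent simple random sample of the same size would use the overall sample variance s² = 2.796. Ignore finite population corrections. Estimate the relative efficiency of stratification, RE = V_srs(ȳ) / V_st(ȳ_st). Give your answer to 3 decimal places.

RE ≈ 1.657

V̂(ȳ_st) = Σ W_h² s_h²/n_h, with W_h = N_h/N and N = 9000:
  stratum 1: (1500/9000)²·0.8²/310 = 5.73477e-05
  stratum 2: (300/9000)²·2.2²/43 = 0.000125065
  stratum 3: (2850/9000)²·0.7²/217 = 0.000226434
  stratum 4: (3000/9000)²·1.3²/226 = 0.000830875
  stratum 5: (1350/9000)²·2.0²/300 = 0.0003
V_st = 0.00153972
V_srs = s²/n = 2.796/1096 = 0.00255109
Relative efficiency = V_srs / V_st = 0.00255109/0.00153972 = 1.6569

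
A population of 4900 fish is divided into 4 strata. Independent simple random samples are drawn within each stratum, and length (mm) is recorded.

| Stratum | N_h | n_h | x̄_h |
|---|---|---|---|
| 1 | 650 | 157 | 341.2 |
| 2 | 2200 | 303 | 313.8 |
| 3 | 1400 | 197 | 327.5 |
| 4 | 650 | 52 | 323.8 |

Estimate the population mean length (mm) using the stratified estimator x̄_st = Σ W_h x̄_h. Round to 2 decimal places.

x̄_st ≈ 322.68

N = Σ N_h = 4900. Stratum weights W_h = N_h/N.
x̄_st = (650·341.2 + 2200·313.8 + 1400·327.5 + 650·323.8) / 4900 = 322.6755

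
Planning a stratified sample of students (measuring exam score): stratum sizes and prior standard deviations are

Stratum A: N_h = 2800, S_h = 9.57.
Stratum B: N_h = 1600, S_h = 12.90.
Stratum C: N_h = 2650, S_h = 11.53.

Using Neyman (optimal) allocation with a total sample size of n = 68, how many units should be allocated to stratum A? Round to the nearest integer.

Neyman allocation: n_h = n · N_h S_h / Σ N_i S_i, with n = 68.
  stratum A: N_h·S_h = 2800·9.57 = 26796.00
  stratum B: N_h·S_h = 1600·12.90 = 20640.00
  stratum C: N_h·S_h = 2650·11.53 = 30554.50
Σ N_h S_h = 77990.50
n for stratum A = 68·26796.00/77990.50 = 23.363 → 23

23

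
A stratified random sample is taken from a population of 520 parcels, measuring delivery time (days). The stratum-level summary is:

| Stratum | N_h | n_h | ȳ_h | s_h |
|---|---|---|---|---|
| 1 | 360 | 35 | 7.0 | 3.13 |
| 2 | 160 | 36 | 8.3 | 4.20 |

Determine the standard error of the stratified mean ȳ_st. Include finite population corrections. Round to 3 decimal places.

SE(ȳ_st) ≈ 0.396

V̂(ȳ_st) = Σ W_h² (1 − n_h/N_h) s_h²/n_h, with W_h = N_h/N and N = 520:
  stratum 1: (360/520)²·(1 − 35/360)·3.13²/35 = 0.121116
  stratum 2: (160/520)²·(1 − 36/160)·4.20²/36 = 0.0359527
V̂(ȳ_st) = 0.157068
SE(ȳ_st) = √0.157068 = 0.396318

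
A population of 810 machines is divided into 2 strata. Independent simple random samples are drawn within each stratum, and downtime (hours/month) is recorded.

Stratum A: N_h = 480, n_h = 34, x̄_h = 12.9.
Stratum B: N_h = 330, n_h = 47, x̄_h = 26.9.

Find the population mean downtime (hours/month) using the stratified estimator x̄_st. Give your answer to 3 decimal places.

x̄_st ≈ 18.604

N = Σ N_h = 810. Stratum weights W_h = N_h/N.
x̄_st = (480·12.9 + 330·26.9) / 810 = 18.60370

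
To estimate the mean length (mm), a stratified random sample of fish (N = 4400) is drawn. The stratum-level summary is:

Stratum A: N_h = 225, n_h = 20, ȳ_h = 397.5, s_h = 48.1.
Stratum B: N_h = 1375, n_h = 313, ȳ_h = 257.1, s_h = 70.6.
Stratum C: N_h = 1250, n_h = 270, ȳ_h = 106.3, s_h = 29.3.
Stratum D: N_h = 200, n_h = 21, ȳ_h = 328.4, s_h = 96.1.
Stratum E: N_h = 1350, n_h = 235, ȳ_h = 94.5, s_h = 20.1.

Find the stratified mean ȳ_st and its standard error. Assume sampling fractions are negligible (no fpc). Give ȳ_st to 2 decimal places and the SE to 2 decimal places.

ȳ_st ≈ 174.79, SE ≈ 1.78

ȳ_st = Σ W_h ȳ_h = (225·397.5 + 1375·257.1 + 1250·106.3 + 200·328.4 + 1350·94.5)/4400 = 174.79091
V̂(ȳ_st) = Σ W_h² s_h²/n_h, with W_h = N_h/N and N = 4400:
  stratum A: (225/4400)²·48.1²/20 = 0.302496
  stratum B: (1375/4400)²·70.6²/313 = 1.55512
  stratum C: (1250/4400)²·29.3²/270 = 0.256617
  stratum D: (200/4400)²·96.1²/21 = 0.90862
  stratum E: (1350/4400)²·20.1²/235 = 0.16184
V̂(ȳ_st) = 3.1847
SE(ȳ_st) = √3.1847 = 1.78457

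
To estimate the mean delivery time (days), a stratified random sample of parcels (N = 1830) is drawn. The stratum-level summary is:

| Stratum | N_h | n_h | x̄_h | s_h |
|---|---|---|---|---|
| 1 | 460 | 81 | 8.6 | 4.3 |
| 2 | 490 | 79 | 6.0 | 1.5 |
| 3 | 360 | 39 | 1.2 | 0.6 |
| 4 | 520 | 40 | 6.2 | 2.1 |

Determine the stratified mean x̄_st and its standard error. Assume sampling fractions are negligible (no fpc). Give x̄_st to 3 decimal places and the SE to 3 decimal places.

x̄_st = Σ W_h x̄_h = (460·8.6 + 490·6.0 + 360·1.2 + 520·6.2)/1830 = 5.76612
V̂(x̄_st) = Σ W_h² s_h²/n_h, with W_h = N_h/N and N = 1830:
  stratum 1: (460/1830)²·4.3²/81 = 0.0144233
  stratum 2: (490/1830)²·1.5²/79 = 0.00204195
  stratum 3: (360/1830)²·0.6²/39 = 0.000357224
  stratum 4: (520/1830)²·2.1²/40 = 0.00890191
V̂(x̄_st) = 0.0257244
SE(x̄_st) = √0.0257244 = 0.160388

x̄_st ≈ 5.766, SE ≈ 0.160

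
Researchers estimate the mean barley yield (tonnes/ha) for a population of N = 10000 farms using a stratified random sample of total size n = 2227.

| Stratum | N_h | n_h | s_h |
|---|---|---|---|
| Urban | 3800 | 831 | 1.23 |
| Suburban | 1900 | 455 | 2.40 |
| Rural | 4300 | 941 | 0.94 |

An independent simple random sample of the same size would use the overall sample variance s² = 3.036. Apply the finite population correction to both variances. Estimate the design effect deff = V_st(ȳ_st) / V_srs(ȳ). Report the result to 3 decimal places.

V̂(ȳ_st) = Σ W_h² (1 − n_h/N_h) s_h²/n_h, with W_h = N_h/N and N = 10000:
  stratum Urban: (3800/10000)²·(1 − 831/3800)·1.23²/831 = 0.000205401
  stratum Suburban: (1900/10000)²·(1 − 455/1900)·2.40²/455 = 0.000347562
  stratum Rural: (4300/10000)²·(1 − 941/4300)·0.94²/941 = 0.000135626
V_st = 0.00068859
V_srs = (1 − 2227/10000)·3.036/2227 = 0.00105967
deff = V_st / V_srs = 0.00068859/0.00105967 = 0.6498

deff ≈ 0.650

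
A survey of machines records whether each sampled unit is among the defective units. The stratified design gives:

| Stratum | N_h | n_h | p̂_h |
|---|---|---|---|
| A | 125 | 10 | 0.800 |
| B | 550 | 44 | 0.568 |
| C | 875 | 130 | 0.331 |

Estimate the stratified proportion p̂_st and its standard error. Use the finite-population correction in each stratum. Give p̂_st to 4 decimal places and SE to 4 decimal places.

p̂_st ≈ 0.4529, SE ≈ 0.0351

N = 1550; stratum weights W_h = N_h/N.
p̂_st = Σ W_h p̂_h = (125·0.800 + 550·0.568 + 875·0.331)/1550 = 0.45292
V̂(p̂_st) = Σ W_h² (1 − n_h/N_h) p̂_h(1−p̂_h)/(n_h−1):
  stratum A: (125/1550)²·(1 − 10/125)·0.800·0.200/9 = 0.000106371
  stratum B: (550/1550)²·(1 − 44/550)·0.568·0.432/43 = 0.000661018
  stratum C: (875/1550)²·(1 − 130/875)·0.331·0.669/129 = 0.000465763
V̂(p̂_st) = 0.00123315; SE = √V̂ = 0.0351163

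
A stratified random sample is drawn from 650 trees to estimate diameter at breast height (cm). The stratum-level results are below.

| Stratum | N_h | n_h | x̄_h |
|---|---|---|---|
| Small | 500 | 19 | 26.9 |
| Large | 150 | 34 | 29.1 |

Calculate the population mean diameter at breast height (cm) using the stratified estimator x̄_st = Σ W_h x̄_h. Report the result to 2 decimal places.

x̄_st ≈ 27.41

N = Σ N_h = 650. Stratum weights W_h = N_h/N.
x̄_st = (500·26.9 + 150·29.1) / 650 = 27.4077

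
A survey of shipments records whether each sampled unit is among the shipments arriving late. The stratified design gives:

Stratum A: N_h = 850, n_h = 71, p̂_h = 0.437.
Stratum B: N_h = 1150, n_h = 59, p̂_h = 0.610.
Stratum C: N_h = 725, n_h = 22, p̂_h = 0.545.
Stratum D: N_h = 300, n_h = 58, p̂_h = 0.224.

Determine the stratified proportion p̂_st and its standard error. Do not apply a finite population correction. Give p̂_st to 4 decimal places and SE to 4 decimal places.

N = 3025; stratum weights W_h = N_h/N.
p̂_st = Σ W_h p̂_h = (850·0.437 + 1150·0.610 + 725·0.545 + 300·0.224)/3025 = 0.50753
V̂(p̂_st) = Σ W_h² p̂_h(1−p̂_h)/(n_h−1):
  stratum A: (850/3025)²·0.437·0.563/70 = 0.00027751
  stratum B: (1150/3025)²·0.610·0.390/58 = 0.000592804
  stratum C: (725/3025)²·0.545·0.455/21 = 0.000678288
  stratum D: (300/3025)²·0.224·0.776/57 = 2.99935e-05
V̂(p̂_st) = 0.0015786; SE = √V̂ = 0.0397315

p̂_st ≈ 0.5075, SE ≈ 0.0397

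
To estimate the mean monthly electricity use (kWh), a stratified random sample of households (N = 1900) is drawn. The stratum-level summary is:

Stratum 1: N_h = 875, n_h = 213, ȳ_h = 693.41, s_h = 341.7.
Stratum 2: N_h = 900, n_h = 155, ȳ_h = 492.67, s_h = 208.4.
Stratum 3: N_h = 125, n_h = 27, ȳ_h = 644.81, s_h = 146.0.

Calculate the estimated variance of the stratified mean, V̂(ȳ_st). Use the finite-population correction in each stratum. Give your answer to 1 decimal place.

V̂(ȳ_st) ≈ 142.7

V̂(ȳ_st) = Σ W_h² (1 − n_h/N_h) s_h²/n_h, with W_h = N_h/N and N = 1900:
  stratum 1: (875/1900)²·(1 − 213/875)·341.7²/213 = 87.9568
  stratum 2: (900/1900)²·(1 − 155/900)·208.4²/155 = 52.0422
  stratum 3: (125/1900)²·(1 − 27/125)·146.0²/27 = 2.67899
V̂(ȳ_st) = 142.678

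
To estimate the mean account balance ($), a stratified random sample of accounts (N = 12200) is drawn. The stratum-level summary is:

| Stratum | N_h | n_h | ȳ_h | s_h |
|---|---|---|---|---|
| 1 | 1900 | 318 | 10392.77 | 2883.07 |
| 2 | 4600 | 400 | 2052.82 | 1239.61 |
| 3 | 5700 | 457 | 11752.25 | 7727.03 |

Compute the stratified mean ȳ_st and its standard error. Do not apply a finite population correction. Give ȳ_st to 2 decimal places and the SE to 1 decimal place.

ȳ_st ≈ 7883.37, SE ≈ 172.3

ȳ_st = Σ W_h ȳ_h = (1900·10392.77 + 4600·2052.82 + 5700·11752.25)/12200 = 7883.36557
V̂(ȳ_st) = Σ W_h² s_h²/n_h, with W_h = N_h/N and N = 12200:
  stratum 1: (1900/12200)²·2883.07²/318 = 633.973
  stratum 2: (4600/12200)²·1239.61²/400 = 546.143
  stratum 3: (5700/12200)²·7727.03²/457 = 28519.3
V̂(ȳ_st) = 29699.4
SE(ȳ_st) = √29699.4 = 172.335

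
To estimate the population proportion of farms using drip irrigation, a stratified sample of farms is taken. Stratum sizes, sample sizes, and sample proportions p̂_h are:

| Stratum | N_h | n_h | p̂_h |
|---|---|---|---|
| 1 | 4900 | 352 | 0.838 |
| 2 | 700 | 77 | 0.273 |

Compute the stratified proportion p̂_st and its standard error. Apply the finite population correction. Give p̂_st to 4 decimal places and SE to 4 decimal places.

p̂_st ≈ 0.7674, SE ≈ 0.0176

N = 5600; stratum weights W_h = N_h/N.
p̂_st = Σ W_h p̂_h = (4900·0.838 + 700·0.273)/5600 = 0.76738
V̂(p̂_st) = Σ W_h² (1 − n_h/N_h) p̂_h(1−p̂_h)/(n_h−1):
  stratum 1: (4900/5600)²·(1 − 352/4900)·0.838·0.162/351 = 0.000274848
  stratum 2: (700/5600)²·(1 − 77/700)·0.273·0.727/76 = 3.63156e-05
V̂(p̂_st) = 0.000311164; SE = √V̂ = 0.0176398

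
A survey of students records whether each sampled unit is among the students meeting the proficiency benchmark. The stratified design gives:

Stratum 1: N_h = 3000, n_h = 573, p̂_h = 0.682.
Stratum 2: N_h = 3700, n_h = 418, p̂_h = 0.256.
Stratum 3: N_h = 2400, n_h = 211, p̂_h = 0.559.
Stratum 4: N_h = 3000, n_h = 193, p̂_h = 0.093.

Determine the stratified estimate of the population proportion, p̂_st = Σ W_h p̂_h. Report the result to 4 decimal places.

N = 12100; stratum weights W_h = N_h/N.
p̂_st = Σ W_h p̂_h = (3000·0.682 + 3700·0.256 + 2400·0.559 + 3000·0.093)/12100 = 0.38131

p̂_st ≈ 0.3813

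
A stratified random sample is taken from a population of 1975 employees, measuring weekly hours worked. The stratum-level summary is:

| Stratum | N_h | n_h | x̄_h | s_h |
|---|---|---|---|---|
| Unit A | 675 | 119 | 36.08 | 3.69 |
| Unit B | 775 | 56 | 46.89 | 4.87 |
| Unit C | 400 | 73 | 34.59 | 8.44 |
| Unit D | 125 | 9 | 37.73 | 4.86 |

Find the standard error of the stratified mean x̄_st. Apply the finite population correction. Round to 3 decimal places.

SE(x̄_st) ≈ 0.338

V̂(x̄_st) = Σ W_h² (1 − n_h/N_h) s_h²/n_h, with W_h = N_h/N and N = 1975:
  stratum Unit A: (675/1975)²·(1 − 119/675)·3.69²/119 = 0.0110091
  stratum Unit B: (775/1975)²·(1 − 56/775)·4.87²/56 = 0.0605015
  stratum Unit C: (400/1975)²·(1 − 73/400)·8.44²/73 = 0.0327217
  stratum Unit D: (125/1975)²·(1 − 9/125)·4.86²/9 = 0.00975582
V̂(x̄_st) = 0.113988
SE(x̄_st) = √0.113988 = 0.337621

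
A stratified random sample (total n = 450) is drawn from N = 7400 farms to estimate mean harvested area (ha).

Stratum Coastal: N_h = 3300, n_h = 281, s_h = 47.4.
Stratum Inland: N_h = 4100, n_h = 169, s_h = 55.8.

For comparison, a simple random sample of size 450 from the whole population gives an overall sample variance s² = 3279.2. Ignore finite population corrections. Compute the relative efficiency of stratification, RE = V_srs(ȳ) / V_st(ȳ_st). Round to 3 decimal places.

V̂(ȳ_st) = Σ W_h² s_h²/n_h, with W_h = N_h/N and N = 7400:
  stratum Coastal: (3300/7400)²·47.4²/281 = 1.59006
  stratum Inland: (4100/7400)²·55.8²/169 = 5.65569
V_st = 7.24576
V_srs = s²/n = 3279.2/450 = 7.28711
Relative efficiency = V_srs / V_st = 7.28711/7.24576 = 1.0057

RE ≈ 1.006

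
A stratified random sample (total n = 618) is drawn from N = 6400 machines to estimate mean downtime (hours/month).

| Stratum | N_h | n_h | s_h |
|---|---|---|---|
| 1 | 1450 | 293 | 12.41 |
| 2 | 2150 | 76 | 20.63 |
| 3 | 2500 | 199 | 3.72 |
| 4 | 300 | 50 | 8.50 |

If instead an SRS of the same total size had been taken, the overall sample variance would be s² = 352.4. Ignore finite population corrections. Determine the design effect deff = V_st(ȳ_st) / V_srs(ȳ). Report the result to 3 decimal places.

deff ≈ 1.180

V̂(ȳ_st) = Σ W_h² s_h²/n_h, with W_h = N_h/N and N = 6400:
  stratum 1: (1450/6400)²·12.41²/293 = 0.0269806
  stratum 2: (2150/6400)²·20.63²/76 = 0.631978
  stratum 3: (2500/6400)²·3.72²/199 = 0.0106109
  stratum 4: (300/6400)²·8.50²/50 = 0.00317505
V_st = 0.672744
V_srs = s²/n = 352.4/618 = 0.570227
deff = V_st / V_srs = 0.672744/0.570227 = 1.1798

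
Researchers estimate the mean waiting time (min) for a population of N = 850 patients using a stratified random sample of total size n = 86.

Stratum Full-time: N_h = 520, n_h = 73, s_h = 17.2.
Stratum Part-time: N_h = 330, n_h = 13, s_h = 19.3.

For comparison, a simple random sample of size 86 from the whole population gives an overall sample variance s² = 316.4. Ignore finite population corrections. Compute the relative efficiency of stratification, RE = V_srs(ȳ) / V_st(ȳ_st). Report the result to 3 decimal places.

RE ≈ 0.630

V̂(ȳ_st) = Σ W_h² s_h²/n_h, with W_h = N_h/N and N = 850:
  stratum Full-time: (520/850)²·17.2²/73 = 1.51671
  stratum Part-time: (330/850)²·19.3²/13 = 4.31878
V_st = 5.83549
V_srs = s²/n = 316.4/86 = 3.67907
Relative efficiency = V_srs / V_st = 3.67907/5.83549 = 0.6305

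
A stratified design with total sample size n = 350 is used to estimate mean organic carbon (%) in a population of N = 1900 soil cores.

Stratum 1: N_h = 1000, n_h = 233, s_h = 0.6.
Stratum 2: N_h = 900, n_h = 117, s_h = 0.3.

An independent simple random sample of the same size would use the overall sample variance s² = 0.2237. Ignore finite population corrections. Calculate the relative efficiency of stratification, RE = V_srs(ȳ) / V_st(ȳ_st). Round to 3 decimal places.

RE ≈ 1.064

V̂(ȳ_st) = Σ W_h² s_h²/n_h, with W_h = N_h/N and N = 1900:
  stratum 1: (1000/1900)²·0.6²/233 = 0.000427996
  stratum 2: (900/1900)²·0.3²/117 = 0.000172597
V_st = 0.000600593
V_srs = s²/n = 0.2237/350 = 0.000639143
Relative efficiency = V_srs / V_st = 0.000639143/0.000600593 = 1.0642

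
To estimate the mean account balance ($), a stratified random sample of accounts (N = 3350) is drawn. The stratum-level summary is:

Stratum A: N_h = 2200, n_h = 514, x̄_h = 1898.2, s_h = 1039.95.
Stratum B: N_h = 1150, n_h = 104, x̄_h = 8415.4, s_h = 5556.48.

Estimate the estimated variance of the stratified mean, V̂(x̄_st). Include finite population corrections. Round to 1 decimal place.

V̂(x̄_st) = Σ W_h² (1 − n_h/N_h) s_h²/n_h, with W_h = N_h/N and N = 3350:
  stratum A: (2200/3350)²·(1 − 514/2200)·1039.95²/514 = 695.428
  stratum B: (1150/3350)²·(1 − 104/1150)·5556.48²/104 = 31820.4
V̂(x̄_st) = 32515.9

V̂(x̄_st) ≈ 32515.9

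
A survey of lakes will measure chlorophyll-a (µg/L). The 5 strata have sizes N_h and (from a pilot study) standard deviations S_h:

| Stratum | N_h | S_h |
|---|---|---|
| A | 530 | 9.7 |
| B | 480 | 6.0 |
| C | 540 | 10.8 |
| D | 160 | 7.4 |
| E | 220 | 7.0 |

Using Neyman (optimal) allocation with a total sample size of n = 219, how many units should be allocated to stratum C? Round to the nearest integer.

77

Neyman allocation: n_h = n · N_h S_h / Σ N_i S_i, with n = 219.
  stratum A: N_h·S_h = 530·9.7 = 5141.00
  stratum B: N_h·S_h = 480·6.0 = 2880.00
  stratum C: N_h·S_h = 540·10.8 = 5832.00
  stratum D: N_h·S_h = 160·7.4 = 1184.00
  stratum E: N_h·S_h = 220·7.0 = 1540.00
Σ N_h S_h = 16577.00
n for stratum C = 219·5832.00/16577.00 = 77.047 → 77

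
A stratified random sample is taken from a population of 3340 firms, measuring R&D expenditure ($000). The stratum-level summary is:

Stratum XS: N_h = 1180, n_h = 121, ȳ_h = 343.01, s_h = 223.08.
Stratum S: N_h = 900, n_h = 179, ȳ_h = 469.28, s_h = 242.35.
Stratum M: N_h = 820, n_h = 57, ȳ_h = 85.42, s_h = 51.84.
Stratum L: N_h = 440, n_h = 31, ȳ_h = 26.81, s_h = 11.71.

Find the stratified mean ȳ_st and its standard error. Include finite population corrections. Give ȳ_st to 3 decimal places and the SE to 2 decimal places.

ȳ_st = Σ W_h ȳ_h = (1180·343.01 + 900·469.28 + 820·85.42 + 440·26.81)/3340 = 272.13910
V̂(ȳ_st) = Σ W_h² (1 − n_h/N_h) s_h²/n_h, with W_h = N_h/N and N = 3340:
  stratum XS: (1180/3340)²·(1 − 121/1180)·223.08²/121 = 46.0703
  stratum S: (900/3340)²·(1 − 179/900)·242.35²/179 = 19.0861
  stratum M: (820/3340)²·(1 − 57/820)·51.84²/57 = 2.64424
  stratum L: (440/3340)²·(1 − 31/440)·11.71²/31 = 0.0713568
V̂(ȳ_st) = 67.872
SE(ȳ_st) = √67.872 = 8.23845

ȳ_st ≈ 272.139, SE ≈ 8.24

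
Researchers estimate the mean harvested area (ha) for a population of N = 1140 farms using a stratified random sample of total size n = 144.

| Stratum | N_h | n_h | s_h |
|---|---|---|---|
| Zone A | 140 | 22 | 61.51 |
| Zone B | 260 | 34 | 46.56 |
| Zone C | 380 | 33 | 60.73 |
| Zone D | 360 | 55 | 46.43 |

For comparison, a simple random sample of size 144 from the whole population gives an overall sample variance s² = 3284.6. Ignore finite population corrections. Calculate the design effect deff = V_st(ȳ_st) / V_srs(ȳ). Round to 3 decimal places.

V̂(ȳ_st) = Σ W_h² s_h²/n_h, with W_h = N_h/N and N = 1140:
  stratum Zone A: (140/1140)²·61.51²/22 = 2.59367
  stratum Zone B: (260/1140)²·46.56²/34 = 3.31653
  stratum Zone C: (380/1140)²·60.73²/33 = 12.418
  stratum Zone D: (360/1140)²·46.43²/55 = 3.90868
V_st = 22.2368
V_srs = s²/n = 3284.6/144 = 22.8097
deff = V_st / V_srs = 22.2368/22.8097 = 0.9749

deff ≈ 0.975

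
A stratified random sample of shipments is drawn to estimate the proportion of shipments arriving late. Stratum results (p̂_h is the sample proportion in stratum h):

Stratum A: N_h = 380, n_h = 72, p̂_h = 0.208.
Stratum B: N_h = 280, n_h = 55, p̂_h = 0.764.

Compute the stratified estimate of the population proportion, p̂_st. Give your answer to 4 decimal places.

p̂_st ≈ 0.4439

N = 660; stratum weights W_h = N_h/N.
p̂_st = Σ W_h p̂_h = (380·0.208 + 280·0.764)/660 = 0.44388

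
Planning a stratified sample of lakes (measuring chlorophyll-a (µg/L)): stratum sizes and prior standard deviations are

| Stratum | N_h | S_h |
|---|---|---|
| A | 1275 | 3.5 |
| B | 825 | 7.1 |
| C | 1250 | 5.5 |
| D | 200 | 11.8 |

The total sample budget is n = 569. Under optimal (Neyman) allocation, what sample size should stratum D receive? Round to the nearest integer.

Neyman allocation: n_h = n · N_h S_h / Σ N_i S_i, with n = 569.
  stratum A: N_h·S_h = 1275·3.5 = 4462.50
  stratum B: N_h·S_h = 825·7.1 = 5857.50
  stratum C: N_h·S_h = 1250·5.5 = 6875.00
  stratum D: N_h·S_h = 200·11.8 = 2360.00
Σ N_h S_h = 19555.00
n for stratum D = 569·2360.00/19555.00 = 68.670 → 69

69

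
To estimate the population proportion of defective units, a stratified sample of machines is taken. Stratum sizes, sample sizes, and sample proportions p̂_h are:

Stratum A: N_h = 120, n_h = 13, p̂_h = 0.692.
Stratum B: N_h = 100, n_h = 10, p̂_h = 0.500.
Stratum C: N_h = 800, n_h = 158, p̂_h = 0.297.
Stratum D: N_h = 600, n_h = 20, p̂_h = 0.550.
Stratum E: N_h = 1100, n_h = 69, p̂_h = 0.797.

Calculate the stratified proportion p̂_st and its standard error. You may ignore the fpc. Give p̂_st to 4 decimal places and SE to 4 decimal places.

p̂_st ≈ 0.5799, SE ≈ 0.0348

N = 2720; stratum weights W_h = N_h/N.
p̂_st = Σ W_h p̂_h = (120·0.692 + 100·0.500 + 800·0.297 + 600·0.550 + 1100·0.797)/2720 = 0.57990
V̂(p̂_st) = Σ W_h² p̂_h(1−p̂_h)/(n_h−1):
  stratum A: (120/2720)²·0.692·0.308/12 = 3.45701e-05
  stratum B: (100/2720)²·0.500·0.500/9 = 3.75457e-05
  stratum C: (800/2720)²·0.297·0.703/157 = 0.000115041
  stratum D: (600/2720)²·0.550·0.450/19 = 0.00063385
  stratum E: (1100/2720)²·0.797·0.203/68 = 0.000389128
V̂(p̂_st) = 0.00121014; SE = √V̂ = 0.034787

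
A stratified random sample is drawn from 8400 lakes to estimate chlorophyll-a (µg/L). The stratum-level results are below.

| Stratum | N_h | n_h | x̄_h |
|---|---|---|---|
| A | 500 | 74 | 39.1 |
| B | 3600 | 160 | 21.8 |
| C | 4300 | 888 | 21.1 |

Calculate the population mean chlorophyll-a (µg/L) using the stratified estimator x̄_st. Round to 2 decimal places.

N = Σ N_h = 8400. Stratum weights W_h = N_h/N.
x̄_st = (500·39.1 + 3600·21.8 + 4300·21.1) / 8400 = 22.4714

x̄_st ≈ 22.47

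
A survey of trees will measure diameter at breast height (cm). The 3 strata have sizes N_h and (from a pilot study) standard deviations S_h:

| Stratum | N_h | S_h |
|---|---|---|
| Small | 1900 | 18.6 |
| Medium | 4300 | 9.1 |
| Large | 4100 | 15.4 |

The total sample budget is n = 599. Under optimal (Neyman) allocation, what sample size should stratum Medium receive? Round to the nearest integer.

Neyman allocation: n_h = n · N_h S_h / Σ N_i S_i, with n = 599.
  stratum Small: N_h·S_h = 1900·18.6 = 35340.00
  stratum Medium: N_h·S_h = 4300·9.1 = 39130.00
  stratum Large: N_h·S_h = 4100·15.4 = 63140.00
Σ N_h S_h = 137610.00
n for stratum Medium = 599·39130.00/137610.00 = 170.328 → 170

170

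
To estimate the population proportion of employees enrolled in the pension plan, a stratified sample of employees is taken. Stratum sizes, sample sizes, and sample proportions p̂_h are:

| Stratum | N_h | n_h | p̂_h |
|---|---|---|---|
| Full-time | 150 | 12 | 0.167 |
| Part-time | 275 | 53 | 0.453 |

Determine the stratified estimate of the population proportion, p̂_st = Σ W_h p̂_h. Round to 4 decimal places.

p̂_st ≈ 0.3521

N = 425; stratum weights W_h = N_h/N.
p̂_st = Σ W_h p̂_h = (150·0.167 + 275·0.453)/425 = 0.35206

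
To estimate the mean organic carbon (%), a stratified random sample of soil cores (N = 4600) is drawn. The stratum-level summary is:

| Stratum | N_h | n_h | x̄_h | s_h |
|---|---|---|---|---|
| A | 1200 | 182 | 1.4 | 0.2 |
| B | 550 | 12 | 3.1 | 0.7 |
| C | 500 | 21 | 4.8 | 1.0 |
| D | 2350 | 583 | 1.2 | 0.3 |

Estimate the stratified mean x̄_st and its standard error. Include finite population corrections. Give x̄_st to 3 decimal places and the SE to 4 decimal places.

x̄_st = Σ W_h x̄_h = (1200·1.4 + 550·3.1 + 500·4.8 + 2350·1.2)/4600 = 1.87065
V̂(x̄_st) = Σ W_h² (1 − n_h/N_h) s_h²/n_h, with W_h = N_h/N and N = 4600:
  stratum A: (1200/4600)²·(1 − 182/1200)·0.2²/182 = 1.26883e-05
  stratum B: (550/4600)²·(1 − 12/550)·0.7²/12 = 0.000571011
  stratum C: (500/4600)²·(1 − 21/500)·1.0²/21 = 0.000538977
  stratum D: (2350/4600)²·(1 − 583/2350)·0.3²/583 = 3.02944e-05
V̂(x̄_st) = 0.00115297
SE(x̄_st) = √0.00115297 = 0.0339554

x̄_st ≈ 1.871, SE ≈ 0.0340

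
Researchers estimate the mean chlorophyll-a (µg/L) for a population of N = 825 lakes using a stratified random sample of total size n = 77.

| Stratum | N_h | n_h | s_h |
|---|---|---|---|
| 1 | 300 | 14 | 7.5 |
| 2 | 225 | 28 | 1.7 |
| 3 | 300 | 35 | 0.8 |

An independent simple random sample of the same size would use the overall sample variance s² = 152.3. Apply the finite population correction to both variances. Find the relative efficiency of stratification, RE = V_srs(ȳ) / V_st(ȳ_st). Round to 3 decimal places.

V̂(ȳ_st) = Σ W_h² (1 − n_h/N_h) s_h²/n_h, with W_h = N_h/N and N = 825:
  stratum 1: (300/825)²·(1 − 14/300)·7.5²/14 = 0.506494
  stratum 2: (225/825)²·(1 − 28/225)·1.7²/28 = 0.00672172
  stratum 3: (300/825)²·(1 − 35/300)·0.8²/35 = 0.00213585
V_st = 0.515351
V_srs = (1 − 77/825)·152.3/77 = 1.79332
Relative efficiency = V_srs / V_st = 1.79332/0.515351 = 3.4798

RE ≈ 3.480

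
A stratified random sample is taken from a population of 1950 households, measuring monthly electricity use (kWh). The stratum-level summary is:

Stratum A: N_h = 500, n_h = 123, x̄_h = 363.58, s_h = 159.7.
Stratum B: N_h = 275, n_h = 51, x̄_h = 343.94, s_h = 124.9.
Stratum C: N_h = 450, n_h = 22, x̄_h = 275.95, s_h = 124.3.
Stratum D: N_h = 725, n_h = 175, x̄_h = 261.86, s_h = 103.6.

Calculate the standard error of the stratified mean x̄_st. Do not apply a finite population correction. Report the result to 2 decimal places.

V̂(x̄_st) = Σ W_h² s_h²/n_h, with W_h = N_h/N and N = 1950:
  stratum A: (500/1950)²·159.7²/123 = 13.6325
  stratum B: (275/1950)²·124.9²/51 = 6.08346
  stratum C: (450/1950)²·124.3²/22 = 37.4003
  stratum D: (725/1950)²·103.6²/175 = 8.4779
V̂(x̄_st) = 65.5942
SE(x̄_st) = √65.5942 = 8.09902

SE(x̄_st) ≈ 8.10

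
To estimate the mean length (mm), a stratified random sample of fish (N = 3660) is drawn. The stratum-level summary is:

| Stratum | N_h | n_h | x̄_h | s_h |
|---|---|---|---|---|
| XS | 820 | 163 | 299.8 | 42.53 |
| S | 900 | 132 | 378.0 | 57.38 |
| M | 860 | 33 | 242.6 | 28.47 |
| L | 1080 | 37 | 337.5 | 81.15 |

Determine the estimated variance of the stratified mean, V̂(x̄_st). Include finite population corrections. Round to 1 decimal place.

V̂(x̄_st) = Σ W_h² (1 − n_h/N_h) s_h²/n_h, with W_h = N_h/N and N = 3660:
  stratum XS: (820/3660)²·(1 − 163/820)·42.53²/163 = 0.446293
  stratum S: (900/3660)²·(1 − 132/900)·57.38²/132 = 1.28703
  stratum M: (860/3660)²·(1 − 33/860)·28.47²/33 = 1.30408
  stratum L: (1080/3660)²·(1 − 37/1080)·81.15²/37 = 14.9665
V̂(x̄_st) = 18.0039

V̂(x̄_st) ≈ 18.0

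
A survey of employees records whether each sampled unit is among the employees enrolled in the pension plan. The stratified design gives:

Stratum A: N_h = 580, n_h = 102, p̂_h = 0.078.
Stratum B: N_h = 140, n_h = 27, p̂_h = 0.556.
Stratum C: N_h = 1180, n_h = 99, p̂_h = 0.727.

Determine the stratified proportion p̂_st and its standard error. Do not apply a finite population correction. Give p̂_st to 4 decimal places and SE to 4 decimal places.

p̂_st ≈ 0.5163, SE ≈ 0.0300

N = 1900; stratum weights W_h = N_h/N.
p̂_st = Σ W_h p̂_h = (580·0.078 + 140·0.556 + 1180·0.727)/1900 = 0.51628
V̂(p̂_st) = Σ W_h² p̂_h(1−p̂_h)/(n_h−1):
  stratum A: (580/1900)²·0.078·0.922/101 = 6.63518e-05
  stratum B: (140/1900)²·0.556·0.444/26 = 5.15505e-05
  stratum C: (1180/1900)²·0.727·0.273/98 = 0.000781138
V̂(p̂_st) = 0.00089904; SE = √V̂ = 0.029984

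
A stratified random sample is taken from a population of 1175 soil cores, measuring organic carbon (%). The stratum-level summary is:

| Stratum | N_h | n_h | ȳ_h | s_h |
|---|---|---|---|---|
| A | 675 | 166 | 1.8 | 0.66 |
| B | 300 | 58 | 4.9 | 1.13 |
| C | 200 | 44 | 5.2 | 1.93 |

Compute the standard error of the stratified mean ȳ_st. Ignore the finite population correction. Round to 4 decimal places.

SE(ȳ_st) ≈ 0.0689

V̂(ȳ_st) = Σ W_h² s_h²/n_h, with W_h = N_h/N and N = 1175:
  stratum A: (675/1175)²·0.66²/166 = 0.000865987
  stratum B: (300/1175)²·1.13²/58 = 0.00143514
  stratum C: (200/1175)²·1.93²/44 = 0.00245271
V̂(ȳ_st) = 0.00475384
SE(ȳ_st) = √0.00475384 = 0.0689481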